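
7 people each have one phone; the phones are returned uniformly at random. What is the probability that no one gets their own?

Use the recurrence D(n) = (n-1)(D(n-1) + D(n-2)) with D(0)=1, D(1)=0.
Building up: D(2)=1, D(3)=2, D(4)=9, D(5)=44, D(6)=265, D(7)=1854.
Total arrangements: 7! = 5040.
Probability = D(7)/7! = 103/280.

Final answer: D(7)/7! = 1854/5040 = 0.367857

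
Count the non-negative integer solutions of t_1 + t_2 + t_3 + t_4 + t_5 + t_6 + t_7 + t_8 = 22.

Stars and bars with 22 stars and 7 bars:
C(22+8-1, 8-1) = C(29,7).

Final answer: C(29,7) = 1560780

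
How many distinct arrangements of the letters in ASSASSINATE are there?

Letters (A:3, E:1, I:1, N:1, S:4, T:1). Total letters: 11.
Permutations = 11!/(4! x 3!).

Final answer: 277200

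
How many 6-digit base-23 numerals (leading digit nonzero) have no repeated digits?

The leading digit has 22 choices (anything but zero); the next has 22 (anything but the first), then 21, and so on, one fewer each time.
Total: 22 x 22 x 21 x 20 x 19 x 18.

Final answer: 69521760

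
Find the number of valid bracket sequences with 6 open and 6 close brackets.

The structures are counted by the Catalan number C_n. Here n = 6 (pairs).
C_n = (2n)!/(n!(n+1)!), so C_{6} = 12!/(6! x 7!) = C(12,6)/7 = 924/7.

Final answer: C_{6} = 132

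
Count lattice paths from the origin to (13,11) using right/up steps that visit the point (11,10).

Paths (0,0)->(11,10): C(21,10) = 352716.
Paths (11,10)->(13,11): C(3,1) = 3.
By multiplication principle: 352716 x 3.

Final answer: 1058148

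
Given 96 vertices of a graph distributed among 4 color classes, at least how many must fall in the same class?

By pigeonhole with 96 objects and 4 categories: ceiling(96/4).

Final answer: 24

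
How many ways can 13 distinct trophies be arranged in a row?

The number of ways to arrange 13 distinct objects is 13!.

Final answer: 13! = 6227020800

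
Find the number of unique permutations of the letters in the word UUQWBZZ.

Letters (B:1, Q:1, U:2, W:1, Z:2). Total letters: 7.
Permutations = 7!/(2! x 2!).

Final answer: 1260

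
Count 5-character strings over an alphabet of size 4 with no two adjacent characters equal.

Let g(n) count such strings. g(1) = 4, and each valid string of length n-1 extends in 3 ways (any symbol but the last), so g(n) = 3 g(n-1).
Total: g(5) = 4 x 3^4.

Final answer: 4 x 3^{4} = 324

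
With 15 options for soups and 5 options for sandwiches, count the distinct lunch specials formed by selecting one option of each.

By the multiplication principle: 15 x 5.

Final answer: 75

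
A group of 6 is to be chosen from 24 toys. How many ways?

C(24,6) = 24!/(6! x (24-6)!).

Final answer: C(24,6) = 134596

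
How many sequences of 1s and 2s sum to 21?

Condition on the final move: it is a 1-step (f(n-1) ways to get there) or a 2-step (f(n-2) ways), so f(n) = f(n-1) + f(n-2), with f(1)=1, f(2)=2.
Building up term by term: f(1)=1, f(2)=2, f(3)=3, f(4)=5, f(5)=8, f(6)=13, f(7)=21, f(8)=34, f(9)=55, f(10)=89, f(11)=144, f(12)=233, f(13)=377, f(14)=610, f(15)=987, f(16)=1597, f(17)=2584, f(18)=4181, f(19)=6765, f(20)=10946, f(21)=17711.

Final answer: 17711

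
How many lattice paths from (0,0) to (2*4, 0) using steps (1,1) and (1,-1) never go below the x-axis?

Total monotonic paths to (4,4): C(8,4) = 70.
By the reflection principle, paths that go above the diagonal number C(8,5) = 56.
Valid Dyck paths: 70 - 56.
(Check: C(8,4) - C(8,5) = C(8,4)/5, the Catalan number C_{4}.)

Final answer: C_{4} = 14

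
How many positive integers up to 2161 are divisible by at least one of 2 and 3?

Multiples of 2: 1080. Multiples of 3: 720. Of both (lcm=6): 360.
By inclusion-exclusion: 1080 + 720 - 360.

Final answer: 1440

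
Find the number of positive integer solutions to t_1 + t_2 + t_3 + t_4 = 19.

Substitute t'_i = t_i - 1 (so t'_i >= 0). Then sum t'_i = 19 - 4 = 15.
Stars and bars: C(15+4-1, 4-1) = C(18,3).

Final answer: C(18,3) = 816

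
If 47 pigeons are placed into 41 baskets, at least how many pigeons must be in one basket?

By the pigeonhole principle: ceiling(47/41).

Final answer: 2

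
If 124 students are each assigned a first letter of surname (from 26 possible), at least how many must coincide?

There are 26 possible values for first letter of surname. With 124 students and 26 categories, by pigeonhole: ceiling(124/26).

Final answer: 5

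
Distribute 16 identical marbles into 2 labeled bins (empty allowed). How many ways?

Stars and bars: C(n+k-1, k-1) = C(17,1).

Final answer: C(17,1) = 17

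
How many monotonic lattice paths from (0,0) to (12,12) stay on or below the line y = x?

Total monotonic paths to (12,12): C(24,12) = 2704156.
Reflecting each bad path at its first crossing gives a bijection with paths to (11,13): C(24,13) = 2496144.
Valid Dyck paths: 2704156 - 2496144.
(Equivalently, C_{12} = C(24,12)/13 = 2704156/13.)

Final answer: C_{12} = 208012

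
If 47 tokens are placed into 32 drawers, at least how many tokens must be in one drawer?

By the pigeonhole principle: ceiling(47/32).

Final answer: 2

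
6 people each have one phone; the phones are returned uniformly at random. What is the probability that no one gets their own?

D(n) = (n-1)(D(n-1) + D(n-2)), D(0)=1, D(1)=0.
Building up: D(2)=1, D(3)=2, D(4)=9, D(5)=44, D(6)=265.
Total arrangements: 6! = 720.
Probability = D(6)/6! = 53/144.

Final answer: D(6)/6! = 265/720 = 0.368056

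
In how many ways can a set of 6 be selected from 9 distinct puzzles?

C(9,6) = 9!/(6! x 3!).

Final answer: \binom{9}{6} = 84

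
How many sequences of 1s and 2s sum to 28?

Let f(n) count the ways. The last step is size 1 or 2, so f(n) = f(n-1) + f(n-2) with f(1)=1, f(2)=2.
Computing successive values: f(1)=1, f(2)=2, f(3)=3, f(4)=5, f(5)=8, f(6)=13, f(7)=21, f(8)=34, f(9)=55, f(10)=89, f(11)=144, f(12)=233, f(13)=377, f(14)=610, f(15)=987, f(16)=1597, f(17)=2584, f(18)=4181, f(19)=6765, f(20)=10946, f(21)=17711, f(22)=28657, f(23)=46368, f(24)=75025, f(25)=121393, f(26)=196418, f(27)=317811, f(28)=514229.

Final answer: 514229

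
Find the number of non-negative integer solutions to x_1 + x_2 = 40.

Stars and bars with 40 stars and 1 bars:
C(40+2-1, 2-1) = C(41,1).

Final answer: C(41,1) = 41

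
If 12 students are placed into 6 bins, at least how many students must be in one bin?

By the pigeonhole principle: ceiling(12/6).

Final answer: 2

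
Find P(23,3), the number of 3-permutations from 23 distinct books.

P(23,3) = 23!/(23-3)! = 23!/20!.

Final answer: P(23,3) = 10626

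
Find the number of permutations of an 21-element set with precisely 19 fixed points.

Choose which 19 elements are fixed: C(21,19) = 210.
Derange the remaining 2 using D(j) = (j-1)(D(j-1) + D(j-2)), D(0)=1, D(1)=0: D(2)=1.
Total: 210 x 1.

Final answer: C(21,19) D(2) = 210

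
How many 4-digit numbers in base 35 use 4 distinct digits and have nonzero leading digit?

First digit: 34 (nonzero). Second: 34 (not first). Third: 33, etc.
Total: 34 x 34 x 33 x 32.

Final answer: 1220736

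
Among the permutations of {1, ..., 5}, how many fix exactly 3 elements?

Choose which 3 elements are fixed: C(5,3) = 10.
Derange the remaining 2 using D(j) = (j-1)(D(j-1) + D(j-2)), D(0)=1, D(1)=0: D(2)=1.
Total: 10 x 1.

Final answer: C(5,3) D(2) = 10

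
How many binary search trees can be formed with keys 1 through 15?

This is counted by the nth Catalan number C_n. Here n = 15.
C_n = C(2n,n) - C(2n,n+1), so C_{15} = C(30,15) - C(30,16) = 155117520 - 145422675.

Final answer: C_{15} = 9694845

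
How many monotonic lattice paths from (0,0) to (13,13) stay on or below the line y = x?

Total monotonic paths to (13,13): C(26,13) = 10400600.
A path is bad iff it touches y = x + 1; reflecting its initial segment maps bad paths bijectively onto all paths to (12,14), of which there are C(26,14) = 9657700.
Valid Dyck paths: 10400600 - 9657700.
(These counts are the Catalan numbers.)

Final answer: C_{13} = 742900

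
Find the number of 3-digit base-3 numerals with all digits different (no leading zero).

The leading digit has 2 choices (anything but zero); the next has 2 (anything but the first), then 1, and so on, one fewer each time.
Total: 2 x 2 x 1.

Final answer: 4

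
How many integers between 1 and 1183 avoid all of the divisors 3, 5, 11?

|div by 3|=394, |div by 5|=236, |div by 11|=107.
|div by 3&5|=78, |div by 3&11|=35, |div by 5&11|=21, |div by all|=7.
By inclusion-exclusion, divisible by at least one: 394+236+107-78-35-21+7 = 610.
Not divisible by any: 1183 - 610.

Final answer: 573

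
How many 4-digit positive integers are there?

These are the integers in [10^3, 10^4), so the count is 10^4 - 10^3 = 9 x 10^3.

Final answer: 9000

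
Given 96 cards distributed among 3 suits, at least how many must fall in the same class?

By pigeonhole with 96 objects and 3 categories: ceiling(96/3).

Final answer: 32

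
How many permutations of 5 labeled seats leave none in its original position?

D(n) = (n-1)(D(n-1) + D(n-2)), D(0)=1, D(1)=0.
D(2) = 1 x (0 + 1) = 1
D(3) = 2 x (1 + 0) = 2
D(4) = 3 x (2 + 1) = 9
D(5) = 4 x (D(4) + D(3)) = 4 x (9 + 2)

Final answer: D(5) = 44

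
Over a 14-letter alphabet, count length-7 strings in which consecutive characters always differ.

Let g(n) count such strings. g(1) = 14, and each valid string of length n-1 extends in 13 ways (any symbol but the last), so g(n) = 13 g(n-1).
Total: g(7) = 14 x 13^6.

Final answer: 14 x 13^{6} = 67575326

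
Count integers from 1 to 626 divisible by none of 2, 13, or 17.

|div by 2|=313, |div by 13|=48, |div by 17|=36.
|div by 2&13|=24, |div by 2&17|=18, |div by 13&17|=2, |div by all|=1.
By inclusion-exclusion, divisible by at least one: 313+48+36-24-18-2+1 = 354.
Not divisible by any: 626 - 354.

Final answer: 272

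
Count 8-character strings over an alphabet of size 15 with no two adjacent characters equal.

Let g(n) count such strings. g(1) = 15, and each valid string of length n-1 extends in 14 ways (any symbol but the last), so g(n) = 14 g(n-1).
Total: g(8) = 15 x 14^7.

Final answer: 15 x 14^{7} = 1581202560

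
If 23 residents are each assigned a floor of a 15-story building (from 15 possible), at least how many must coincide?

There are 15 possible values for floor of a 15-story building. With 23 residents and 15 categories, by pigeonhole: ceiling(23/15).

Final answer: 2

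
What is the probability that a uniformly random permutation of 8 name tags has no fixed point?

Derangements satisfy D(n) = (n-1)(D(n-1) + D(n-2)), starting from D(0)=1, D(1)=0.
Building up: D(2)=1, D(3)=2, D(4)=9, D(5)=44, D(6)=265, D(7)=1854, D(8)=14833.
Total arrangements: 8! = 40320.
Probability = D(8)/8! = 2119/5760.

Final answer: D(8)/8! = 14833/40320 = 0.367882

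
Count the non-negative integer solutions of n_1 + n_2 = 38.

Stars and bars with 38 stars and 1 bars:
C(38+2-1, 2-1) = C(39,1).

Final answer: C(39,1) = 39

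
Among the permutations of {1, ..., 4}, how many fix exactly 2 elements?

Choose which 2 elements are fixed: C(4,2) = 6.
Derange the remaining 2 using D(j) = (j-1)(D(j-1) + D(j-2)), D(0)=1, D(1)=0: D(2)=1.
Total: 6 x 1.

Final answer: C(4,2) D(2) = 6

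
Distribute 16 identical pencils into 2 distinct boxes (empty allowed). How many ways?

Stars and bars: C(n+k-1, k-1) = C(17,1).

Final answer: C(17,1) = 17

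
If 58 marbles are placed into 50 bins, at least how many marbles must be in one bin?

By the pigeonhole principle: ceiling(58/50).

Final answer: 2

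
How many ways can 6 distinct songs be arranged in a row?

The number of ways to arrange 6 distinct objects is 6!.

Final answer: 6! = 720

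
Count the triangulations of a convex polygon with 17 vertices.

This is a standard Catalan-number count: the answer is C_n. Here n = 17 - 2 = 15.
C_n = (2n)!/(n!(n+1)!), so C_{15} = 30!/(15! x 16!) = C(30,15)/16 = 155117520/16.

Final answer: C_{15} = 9694845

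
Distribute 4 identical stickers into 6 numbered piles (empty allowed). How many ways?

Stars and bars: C(n+k-1, k-1) = C(9,5).

Final answer: C(9,5) = 126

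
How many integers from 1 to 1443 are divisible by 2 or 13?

Multiples of 2: 721. Multiples of 13: 111. Of both (lcm=26): 55.
By inclusion-exclusion: 721 + 111 - 55.

Final answer: 777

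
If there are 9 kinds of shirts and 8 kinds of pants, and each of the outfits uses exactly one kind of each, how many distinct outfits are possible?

By the multiplication principle: 9 x 8.

Final answer: 72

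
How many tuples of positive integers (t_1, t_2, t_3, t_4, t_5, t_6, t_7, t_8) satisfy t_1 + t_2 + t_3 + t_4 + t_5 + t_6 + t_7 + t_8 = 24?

Substitute t'_i = t_i - 1 (so t'_i >= 0). Then sum t'_i = 24 - 8 = 16.
Stars and bars: C(16+8-1, 8-1) = C(23,7).

Final answer: C(23,7) = 245157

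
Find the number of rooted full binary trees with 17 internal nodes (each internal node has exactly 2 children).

This is counted by the nth Catalan number C_n. Here n = 17.
C_n = C(2n,n)/(n+1), so C_{17} = C(34,17)/18 = 2333606220/18.

Final answer: C_{17} = 129644790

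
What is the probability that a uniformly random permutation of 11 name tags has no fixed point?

Derangements satisfy D(n) = (n-1)(D(n-1) + D(n-2)), starting from D(0)=1, D(1)=0.
Building up: D(2)=1, D(3)=2, D(4)=9, D(5)=44, D(6)=265, D(7)=1854, D(8)=14833, D(9)=133496, D(10)=1334961, D(11)=14684570.
Total arrangements: 11! = 39916800.
Probability = D(11)/11! = 1468457/3991680.

Final answer: D(11)/11! = 14684570/39916800 = 0.367879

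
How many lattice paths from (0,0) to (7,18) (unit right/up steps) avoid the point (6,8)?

Total paths to (7,18): C(25,18) = 480700.
Paths through (6,8): C(14,8) x C(11,10) = 33033.
Avoiding (6,8): 480700 - 33033.

Final answer: 447667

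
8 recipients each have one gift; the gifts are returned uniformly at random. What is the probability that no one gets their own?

Use the recurrence D(n) = (n-1)(D(n-1) + D(n-2)) with D(0)=1, D(1)=0.
Building up: D(2)=1, D(3)=2, D(4)=9, D(5)=44, D(6)=265, D(7)=1854, D(8)=14833.
Total arrangements: 8! = 40320.
Probability = D(8)/8! = 2119/5760.

Final answer: D(8)/8! = 14833/40320 = 0.367882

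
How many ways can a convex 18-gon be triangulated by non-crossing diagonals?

This is a standard Catalan-number count: the answer is C_n. Here n = 18 - 2 = 16.
Using C_0 = 1 and C_(k+1) = C_k x 2(2k+1)/(k+2), build up term by term: C_1=1, C_2=2, C_3=5, C_4=14, C_5=42, C_6=132, C_7=429, C_8=1430, C_9=4862, C_10=16796, C_11=58786, C_12=208012, C_13=742900, C_14=2674440, C_15=9694845, C_16=35357670.

Final answer: C_{16} = 35357670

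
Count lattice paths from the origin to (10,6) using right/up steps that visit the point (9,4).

Paths (0,0)->(9,4): C(13,4) = 715.
Paths (9,4)->(10,6): C(3,2) = 3.
By multiplication principle: 715 x 3.

Final answer: 2145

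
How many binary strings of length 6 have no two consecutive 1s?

Let a(n) count valid strings. If the last bit is 0 the prefix is any valid string of length n-1; if it is 1 the string must end in 01 with a valid prefix of length n-2. So a(n) = a(n-1) + a(n-2), a(1)=2, a(2)=3.
Iterating the recurrence: a(1)=2, a(2)=3, a(3)=5, a(4)=8, a(5)=13, a(6)=21.

Final answer: 21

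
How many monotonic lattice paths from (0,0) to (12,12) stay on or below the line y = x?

Total monotonic paths to (12,12): C(24,12) = 2704156.
Paths that cross above y=x (reflection bijection): C(24,13) = 2496144.
Valid Dyck paths: 2704156 - 2496144.
(These counts are the Catalan numbers.)

Final answer: C_{12} = 208012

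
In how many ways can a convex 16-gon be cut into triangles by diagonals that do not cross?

This is counted by the nth Catalan number C_n. Here n = 16 - 2 = 14.
C_n = C(2n,n) - C(2n,n+1), so C_{14} = C(28,14) - C(28,15) = 40116600 - 37442160.

Final answer: C_{14} = 2674440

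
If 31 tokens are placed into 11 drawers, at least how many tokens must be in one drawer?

By the pigeonhole principle: ceiling(31/11).

Final answer: 3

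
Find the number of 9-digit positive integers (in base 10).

The leading digit cannot be 0 (9 options); the other 8 digits can be anything (10 options each).
Total: 9 x 10^8.

Final answer: 900000000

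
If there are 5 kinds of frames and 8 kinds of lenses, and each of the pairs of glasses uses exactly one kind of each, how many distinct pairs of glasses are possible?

By the multiplication principle: 5 x 8.

Final answer: 40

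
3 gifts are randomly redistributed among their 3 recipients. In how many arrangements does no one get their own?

D(n) = (n-1)(D(n-1) + D(n-2)), D(0)=1, D(1)=0.
D(2) = 1 x (0 + 1) = 1
D(3) = 2 x (D(2) + D(1)) = 2 x (1 + 0)

Final answer: D(3) = 2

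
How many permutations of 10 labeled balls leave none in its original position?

D(n) = (n-1)(D(n-1) + D(n-2)), D(0)=1, D(1)=0.
D(2) = 1 x (0 + 1) = 1
D(3) = 2 x (1 + 0) = 2
D(4) = 3 x (2 + 1) = 9
D(5) = 4 x (9 + 2) = 44
D(6) = 5 x (44 + 9) = 265
D(7) = 6 x (265 + 44) = 1854
D(8) = 7 x (1854 + 265) = 14833
D(9) = 8 x (14833 + 1854) = 133496
D(10) = 9 x (D(9) + D(8)) = 9 x (133496 + 14833)

Final answer: D(10) = 1334961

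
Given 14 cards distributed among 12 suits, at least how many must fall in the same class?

By pigeonhole with 14 objects and 12 categories: ceiling(14/12).

Final answer: 2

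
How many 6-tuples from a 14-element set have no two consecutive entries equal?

First character: 14 choices. Each subsequent: 13 choices (must differ from the previous one).
Total: 14 x 13^5.

Final answer: 14 x 13^{5} = 5198102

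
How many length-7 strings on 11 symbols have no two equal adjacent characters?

Let g(n) count such strings. g(1) = 11, and each valid string of length n-1 extends in 10 ways (any symbol but the last), so g(n) = 10 g(n-1).
Total: g(7) = 11 x 10^6.

Final answer: 11 x 10^{6} = 11000000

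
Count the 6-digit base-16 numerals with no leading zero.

Leading digit: 15 options (nonzero). Other 5 digit(s): 16 options each.
Total: 15 x 16^5.

Final answer: 15728640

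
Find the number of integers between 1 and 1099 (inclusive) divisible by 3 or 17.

Multiples of 3: 366. Multiples of 17: 64. Of both (lcm=51): 21.
By inclusion-exclusion: 366 + 64 - 21.

Final answer: 409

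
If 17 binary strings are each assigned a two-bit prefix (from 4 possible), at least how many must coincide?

There are 4 possible values for two-bit prefix. With 17 binary strings and 4 categories, by pigeonhole: ceiling(17/4).

Final answer: 5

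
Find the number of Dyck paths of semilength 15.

Total monotonic paths to (15,15): C(30,15) = 155117520.
Reflecting each bad path at its first crossing gives a bijection with paths to (14,16): C(30,16) = 145422675.
Valid Dyck paths: 155117520 - 145422675.
(Check: C(30,15) - C(30,16) = C(30,15)/16, the Catalan number C_{15}.)

Final answer: C_{15} = 9694845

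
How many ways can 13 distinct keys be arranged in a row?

The number of ways to arrange 13 distinct objects is 13!.

Final answer: 13! = 6227020800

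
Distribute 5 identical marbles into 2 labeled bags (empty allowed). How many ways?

Stars and bars: C(n+k-1, k-1) = C(6,1).

Final answer: C(6,1) = 6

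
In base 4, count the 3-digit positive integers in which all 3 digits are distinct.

First digit: 3 (nonzero). Second: 3 (not first). Third: 2, etc.
Total: 3 x 3 x 2.

Final answer: 18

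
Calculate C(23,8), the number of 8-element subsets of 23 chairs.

C(23,8) = 23!/(8! x (23-8)!).

Final answer: C(23,8) = 490314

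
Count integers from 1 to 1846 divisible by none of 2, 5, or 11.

|div by 2|=923, |div by 5|=369, |div by 11|=167.
|div by 2&5|=184, |div by 2&11|=83, |div by 5&11|=33, |div by all|=16.
By inclusion-exclusion, divisible by at least one: 923+369+167-184-83-33+16 = 1175.
Not divisible by any: 1846 - 1175.

Final answer: 671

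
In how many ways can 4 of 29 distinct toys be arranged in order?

P(29,4) = 29!/(29-4)! = 29!/25!.

Final answer: P(29,4) = 570024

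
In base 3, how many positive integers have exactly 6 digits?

In base 3, the leading digit has 2 choices (1..2); each of the remaining 5 digits has 3 choices.
Total: 2 x 3^5.

Final answer: 486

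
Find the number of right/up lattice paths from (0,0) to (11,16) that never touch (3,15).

Total paths to (11,16): C(27,16) = 13037895.
Paths through (3,15): C(18,15) x C(9,1) = 7344.
Avoiding (3,15): 13037895 - 7344.

Final answer: 13030551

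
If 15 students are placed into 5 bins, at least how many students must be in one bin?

By the pigeonhole principle: ceiling(15/5).

Final answer: 3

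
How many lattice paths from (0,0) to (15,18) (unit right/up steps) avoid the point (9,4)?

Total paths to (15,18): C(33,18) = 1037158320.
Paths through (9,4): C(13,4) x C(20,14) = 27713400.
Avoiding (9,4): 1037158320 - 27713400.

Final answer: 1009444920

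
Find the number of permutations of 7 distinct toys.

The number of ways to arrange 7 distinct objects is 7!.

Final answer: 7! = 5040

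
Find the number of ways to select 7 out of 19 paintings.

C(19,7) = 19!/(7! x (19-7)!).

Final answer: C(19,7) = 50388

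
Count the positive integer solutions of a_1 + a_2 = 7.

Substitute a'_i = a_i - 1 (so a'_i >= 0). Then sum a'_i = 7 - 2 = 5.
Stars and bars: C(5+2-1, 2-1) = C(6,1).

Final answer: C(6,1) = 6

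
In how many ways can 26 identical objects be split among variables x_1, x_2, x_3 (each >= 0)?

Stars and bars with 26 stars and 2 bars:
C(26+3-1, 3-1) = C(28,2).

Final answer: C(28,2) = 378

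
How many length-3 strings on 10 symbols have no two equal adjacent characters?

First character: 10 choices. Each subsequent: 9 choices (must differ from the previous one).
Total: 10 x 9^2.

Final answer: 10 x 9^{2} = 810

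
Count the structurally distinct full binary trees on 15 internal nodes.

This is counted by the nth Catalan number C_n. Here n = 15.
C_n = C(2n,n) - C(2n,n+1), so C_{15} = C(30,15) - C(30,16) = 155117520 - 145422675.

Final answer: C_{15} = 9694845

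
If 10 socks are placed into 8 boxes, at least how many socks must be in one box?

By the pigeonhole principle: ceiling(10/8).

Final answer: 2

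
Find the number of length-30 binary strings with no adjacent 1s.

Let a(n) count valid strings. If the last bit is 0 the prefix is any valid string of length n-1; if it is 1 the string must end in 01 with a valid prefix of length n-2. So a(n) = a(n-1) + a(n-2), a(1)=2, a(2)=3.
Iterating the recurrence: a(1)=2, a(2)=3, a(3)=5, a(4)=8, a(5)=13, a(6)=21, a(7)=34, a(8)=55, a(9)=89, a(10)=144, a(11)=233, a(12)=377, a(13)=610, a(14)=987, a(15)=1597, a(16)=2584, a(17)=4181, a(18)=6765, a(19)=10946, a(20)=17711, a(21)=28657, a(22)=46368, a(23)=75025, a(24)=121393, a(25)=196418, a(26)=317811, a(27)=514229, a(28)=832040, a(29)=1346269, a(30)=2178309.

Final answer: 2178309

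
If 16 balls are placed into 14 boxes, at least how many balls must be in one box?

By the pigeonhole principle: ceiling(16/14).

Final answer: 2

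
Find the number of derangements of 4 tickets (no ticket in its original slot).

D(n) = (n-1)(D(n-1) + D(n-2)), D(0)=1, D(1)=0.
D(2) = 1 x (0 + 1) = 1
D(3) = 2 x (1 + 0) = 2
D(4) = 3 x (D(3) + D(2)) = 3 x (2 + 1)

Final answer: D(4) = 9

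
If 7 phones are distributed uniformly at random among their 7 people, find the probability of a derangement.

Derangements satisfy D(n) = (n-1)(D(n-1) + D(n-2)), starting from D(0)=1, D(1)=0.
Building up: D(2)=1, D(3)=2, D(4)=9, D(5)=44, D(6)=265, D(7)=1854.
Total arrangements: 7! = 5040.
Probability = D(7)/7! = 103/280.

Final answer: D(7)/7! = 1854/5040 = 0.367857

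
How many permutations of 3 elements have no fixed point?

Derangements satisfy D(n) = (n-1)(D(n-1) + D(n-2)), starting from D(0)=1, D(1)=0.
D(2) = 1 x (0 + 1) = 1
D(3) = 2 x (D(2) + D(1)) = 2 x (1 + 0)

Final answer: D(3) = 2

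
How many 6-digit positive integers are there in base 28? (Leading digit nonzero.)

These are the integers in [28^5, 28^6), so the count is 28^6 - 28^5 = 27 x 28^5.

Final answer: 464679936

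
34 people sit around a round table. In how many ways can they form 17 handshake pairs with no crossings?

The structures are counted by the Catalan number C_n. Here n = 34/2 = 17.
C_n = (2n)!/(n!(n+1)!), so C_{17} = 34!/(17! x 18!) = C(34,17)/18 = 2333606220/18.

Final answer: C_{17} = 129644790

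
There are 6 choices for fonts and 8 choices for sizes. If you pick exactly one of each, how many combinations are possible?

By the multiplication principle: 6 x 8.

Final answer: 48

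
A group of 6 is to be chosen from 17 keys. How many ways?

C(17,6) = 17!/(6! x (17-6)!).

Final answer: C(17,6) = 12376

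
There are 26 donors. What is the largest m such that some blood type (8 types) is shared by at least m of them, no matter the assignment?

There are 8 possible values for blood type (8 types). With 26 donors and 8 categories, by pigeonhole: ceiling(26/8).

Final answer: 4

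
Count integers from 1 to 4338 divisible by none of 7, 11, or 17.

|div by 7|=619, |div by 11|=394, |div by 17|=255.
|div by 7&11|=56, |div by 7&17|=36, |div by 11&17|=23, |div by all|=3.
By inclusion-exclusion, divisible by at least one: 619+394+255-56-36-23+3 = 1156.
Not divisible by any: 4338 - 1156.

Final answer: 3182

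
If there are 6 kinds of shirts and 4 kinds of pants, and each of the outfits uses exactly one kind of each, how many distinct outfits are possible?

By the multiplication principle: 6 x 4.

Final answer: 24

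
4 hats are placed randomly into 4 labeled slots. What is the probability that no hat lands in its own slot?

Derangements satisfy D(n) = (n-1)(D(n-1) + D(n-2)), starting from D(0)=1, D(1)=0.
Building up: D(2)=1, D(3)=2, D(4)=9.
Total arrangements: 4! = 24.
Probability = D(4)/4! = 3/8.

Final answer: D(4)/4! = 9/24 = 0.375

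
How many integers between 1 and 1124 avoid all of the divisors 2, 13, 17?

|div by 2|=562, |div by 13|=86, |div by 17|=66.
|div by 2&13|=43, |div by 2&17|=33, |div by 13&17|=5, |div by all|=2.
By inclusion-exclusion, divisible by at least one: 562+86+66-43-33-5+2 = 635.
Not divisible by any: 1124 - 635.

Final answer: 489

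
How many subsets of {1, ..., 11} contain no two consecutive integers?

Condition on whether n belongs to the subset: if not, any valid subset of {1, ..., n-1} works (a(n-1)); if so, n-1 is excluded and the rest is a valid subset of {1, ..., n-2} (a(n-2)). Hence a(n) = a(n-1) + a(n-2), a(1)=2, a(2)=3.
Iterating the recurrence: a(1)=2, a(2)=3, a(3)=5, a(4)=8, a(5)=13, a(6)=21, a(7)=34, a(8)=55, a(9)=89, a(10)=144, a(11)=233.

Final answer: 233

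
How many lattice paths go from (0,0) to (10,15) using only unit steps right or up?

Each path has 10 right steps and 15 up steps in some order (25 steps total).
Choose which 15 of the 25 steps are up: C(25,15).

Final answer: C(25,15) = 3268760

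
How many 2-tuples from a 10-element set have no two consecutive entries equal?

Let g(n) count such strings. g(1) = 10, and each valid string of length n-1 extends in 9 ways (any symbol but the last), so g(n) = 9 g(n-1).
Total: g(2) = 10 x 9^1.

Final answer: 10 x 9^{1} = 90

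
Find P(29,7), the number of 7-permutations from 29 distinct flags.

P(29,7) = 29!/(29-7)! = 29!/22!.

Final answer: P(29,7) = 7866331200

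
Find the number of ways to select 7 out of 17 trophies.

C(17,7) = 17!/(7! x (17-7)!).

Final answer: C(17,7) = 19448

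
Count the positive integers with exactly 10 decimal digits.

First digit: 9 choices (1-9). Each of the remaining 9 digits: 10 choices.
Total: 9 x 10^9.

Final answer: 9000000000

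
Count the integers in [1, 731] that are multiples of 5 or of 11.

Multiples of 5: 146. Multiples of 11: 66. Of both (lcm=55): 13.
By inclusion-exclusion: 146 + 66 - 13.

Final answer: 199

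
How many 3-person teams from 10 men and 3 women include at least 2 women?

Sum over valid woman counts:
C(3,2)C(10,1) = 30
C(3,3)C(10,0) = 1
Total: 30 + 1.

Final answer: 31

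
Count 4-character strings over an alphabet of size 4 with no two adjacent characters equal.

Let g(n) count such strings. g(1) = 4, and each valid string of length n-1 extends in 3 ways (any symbol but the last), so g(n) = 3 g(n-1).
Total: g(4) = 4 x 3^3.

Final answer: 4 x 3^{3} = 108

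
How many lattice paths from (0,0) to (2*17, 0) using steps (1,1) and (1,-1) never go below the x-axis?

Total monotonic paths to (17,17): C(34,17) = 2333606220.
A path is bad iff it touches y = x + 1; reflecting its initial segment maps bad paths bijectively onto all paths to (16,18), of which there are C(34,18) = 2203961430.
Valid Dyck paths: 2333606220 - 2203961430.
(Equivalently, C_{17} = C(34,17)/18 = 2333606220/18.)

Final answer: C_{17} = 129644790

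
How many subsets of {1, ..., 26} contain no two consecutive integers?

Let a(n) count such subsets of {1, ..., n}. Either n is excluded (a(n-1) ways) or n is included, forcing n-1 out (a(n-2) ways), so a(n) = a(n-1) + a(n-2) with a(1)=2, a(2)=3.
Computing successive values: a(1)=2, a(2)=3, a(3)=5, a(4)=8, a(5)=13, a(6)=21, a(7)=34, a(8)=55, a(9)=89, a(10)=144, a(11)=233, a(12)=377, a(13)=610, a(14)=987, a(15)=1597, a(16)=2584, a(17)=4181, a(18)=6765, a(19)=10946, a(20)=17711, a(21)=28657, a(22)=46368, a(23)=75025, a(24)=121393, a(25)=196418, a(26)=317811.

Final answer: 317811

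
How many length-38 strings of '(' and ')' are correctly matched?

The structures are counted by the Catalan number C_n. Here n = 19 (pairs).
Using C_0 = 1 and C_(k+1) = C_k x 2(2k+1)/(k+2), build up term by term: C_1=1, C_2=2, C_3=5, C_4=14, C_5=42, C_6=132, C_7=429, C_8=1430, C_9=4862, C_10=16796, C_11=58786, C_12=208012, C_13=742900, C_14=2674440, C_15=9694845, C_16=35357670, C_17=129644790, C_18=477638700, C_19=1767263190.

Final answer: C_{19} = 1767263190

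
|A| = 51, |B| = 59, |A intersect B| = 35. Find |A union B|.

|A union B| = |A| + |B| - |A intersect B| = 51 + 59 - 35.

Final answer: 75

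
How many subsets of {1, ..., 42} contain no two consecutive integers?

Condition on whether n belongs to the subset: if not, any valid subset of {1, ..., n-1} works (a(n-1)); if so, n-1 is excluded and the rest is a valid subset of {1, ..., n-2} (a(n-2)). Hence a(n) = a(n-1) + a(n-2), a(1)=2, a(2)=3.
Computing successive values: a(1)=2, a(2)=3, a(3)=5, a(4)=8, a(5)=13, a(6)=21, a(7)=34, a(8)=55, a(9)=89, a(10)=144, a(11)=233, a(12)=377, a(13)=610, a(14)=987, a(15)=1597, a(16)=2584, a(17)=4181, a(18)=6765, a(19)=10946, a(20)=17711, a(21)=28657, a(22)=46368, a(23)=75025, a(24)=121393, a(25)=196418, a(26)=317811, a(27)=514229, a(28)=832040, a(29)=1346269, a(30)=2178309, a(31)=3524578, a(32)=5702887, a(33)=9227465, a(34)=14930352, a(35)=24157817, a(36)=39088169, a(37)=63245986, a(38)=102334155, a(39)=165580141, a(40)=267914296, a(41)=433494437, a(42)=701408733.

Final answer: 701408733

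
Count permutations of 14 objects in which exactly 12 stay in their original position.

Choose which 12 elements are fixed: C(14,12) = 91.
Derange the remaining 2 using D(j) = (j-1)(D(j-1) + D(j-2)), D(0)=1, D(1)=0: D(2)=1.
Total: 91 x 1.

Final answer: C(14,12) D(2) = 91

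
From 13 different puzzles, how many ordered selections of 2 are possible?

P(13,2) = 13!/(13-2)! = 13!/11!.

Final answer: P(13,2) = 156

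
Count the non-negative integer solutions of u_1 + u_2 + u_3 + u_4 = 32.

Stars and bars with 32 stars and 3 bars:
C(32+4-1, 4-1) = C(35,3).

Final answer: C(35,3) = 6545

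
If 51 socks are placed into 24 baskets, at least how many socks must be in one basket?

By the pigeonhole principle: ceiling(51/24).

Final answer: 3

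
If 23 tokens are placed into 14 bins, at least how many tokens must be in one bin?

By the pigeonhole principle: ceiling(23/14).

Final answer: 2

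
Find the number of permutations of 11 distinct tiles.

The number of ways to arrange 11 distinct objects is 11!.

Final answer: 11! = 39916800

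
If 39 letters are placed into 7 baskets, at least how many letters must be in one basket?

By the pigeonhole principle: ceiling(39/7).

Final answer: 6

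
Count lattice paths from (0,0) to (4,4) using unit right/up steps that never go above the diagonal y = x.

Total monotonic paths to (4,4): C(8,4) = 70.
Paths that cross above y=x (reflection bijection): C(8,5) = 56.
Valid Dyck paths: 70 - 56.
(These counts are the Catalan numbers.)

Final answer: C_{4} = 14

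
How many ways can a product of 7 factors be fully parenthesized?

The structures are counted by the Catalan number C_n. Here n = 7 - 1 = 6.
C_n = C(2n,n) - C(2n,n+1), so C_{6} = C(12,6) - C(12,7) = 924 - 792.

Final answer: C_{6} = 132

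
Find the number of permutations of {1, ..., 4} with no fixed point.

Use the recurrence D(n) = (n-1)(D(n-1) + D(n-2)) with D(0)=1, D(1)=0.
Building up: D(2)=1, D(3)=2.
D(4) = 3 x (D(3) + D(2)) = 3 x (2 + 1).

Final answer: D(4) = 9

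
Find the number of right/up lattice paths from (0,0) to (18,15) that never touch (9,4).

Total paths to (18,15): C(33,15) = 1037158320.
Paths through (9,4): C(13,4) x C(20,11) = 120091400.
Avoiding (9,4): 1037158320 - 120091400.

Final answer: 917066920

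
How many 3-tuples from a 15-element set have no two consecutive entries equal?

First character: 15 choices. Each subsequent: 14 choices (must differ from the previous one).
Total: 15 x 14^2.

Final answer: 15 x 14^{2} = 2940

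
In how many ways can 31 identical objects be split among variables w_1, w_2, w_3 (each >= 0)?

Stars and bars with 31 stars and 2 bars:
C(31+3-1, 3-1) = C(33,2).

Final answer: C(33,2) = 528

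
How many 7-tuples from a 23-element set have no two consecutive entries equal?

Let g(n) count such strings. g(1) = 23, and each valid string of length n-1 extends in 22 ways (any symbol but the last), so g(n) = 22 g(n-1).
Total: g(7) = 23 x 22^6.

Final answer: 23 x 22^{6} = 2607737792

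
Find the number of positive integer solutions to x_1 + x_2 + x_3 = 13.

Substitute x'_i = x_i - 1 (so x'_i >= 0). Then sum x'_i = 13 - 3 = 10.
Stars and bars: C(10+3-1, 3-1) = C(12,2).

Final answer: C(12,2) = 66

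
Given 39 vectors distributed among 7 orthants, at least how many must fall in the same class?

By pigeonhole with 39 objects and 7 categories: ceiling(39/7).

Final answer: 6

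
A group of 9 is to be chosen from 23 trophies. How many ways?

C(23,9) = 23!/(9! x 14!).

Final answer: \binom{23}{9} = 817190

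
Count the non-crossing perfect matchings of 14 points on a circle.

The structures are counted by the Catalan number C_n. Here n = 14/2 = 7.
C_n = C(2n,n)/(n+1), so C_{7} = C(14,7)/8 = 3432/8.

Final answer: C_{7} = 429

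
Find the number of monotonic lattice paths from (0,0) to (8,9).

Each path has 8 right steps and 9 up steps in some order (17 steps total).
Choose which 9 of the 17 steps are up: C(17,9).

Final answer: C(17,9) = 24310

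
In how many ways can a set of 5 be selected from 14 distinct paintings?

C(14,5) = 14!/(5! x (14-5)!).

Final answer: C(14,5) = 2002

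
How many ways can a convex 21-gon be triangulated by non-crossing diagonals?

This is a standard Catalan-number count: the answer is C_n. Here n = 21 - 2 = 19.
C_n = C(2n,n)/(n+1), so C_{19} = C(38,19)/20 = 35345263800/20.

Final answer: C_{19} = 1767263190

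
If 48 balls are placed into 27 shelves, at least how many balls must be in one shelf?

By the pigeonhole principle: ceiling(48/27).

Final answer: 2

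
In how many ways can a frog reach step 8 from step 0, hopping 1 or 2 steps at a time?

Condition on the final move: it is a 1-step (f(n-1) ways to get there) or a 2-step (f(n-2) ways), so f(n) = f(n-1) + f(n-2), with f(1)=1, f(2)=2.
Iterating the recurrence: f(1)=1, f(2)=2, f(3)=3, f(4)=5, f(5)=8, f(6)=13, f(7)=21, f(8)=34.

Final answer: 34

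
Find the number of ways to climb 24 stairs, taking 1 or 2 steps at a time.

Let f(n) be the number of climbs. Removing the last move (1 or 2 steps) gives f(n) = f(n-1) + f(n-2); base cases f(1)=1, f(2)=2.
Iterating the recurrence: f(1)=1, f(2)=2, f(3)=3, f(4)=5, f(5)=8, f(6)=13, f(7)=21, f(8)=34, f(9)=55, f(10)=89, f(11)=144, f(12)=233, f(13)=377, f(14)=610, f(15)=987, f(16)=1597, f(17)=2584, f(18)=4181, f(19)=6765, f(20)=10946, f(21)=17711, f(22)=28657, f(23)=46368, f(24)=75025.

Final answer: 75025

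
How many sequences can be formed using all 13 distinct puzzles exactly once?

The number of ways to arrange 13 distinct objects is 13!.

Final answer: 13! = 6227020800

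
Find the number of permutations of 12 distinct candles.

The number of ways to arrange 12 distinct objects is 12!.

Final answer: 12! = 479001600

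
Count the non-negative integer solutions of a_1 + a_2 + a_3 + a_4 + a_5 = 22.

Stars and bars with 22 stars and 4 bars:
C(22+5-1, 5-1) = C(26,4).

Final answer: C(26,4) = 14950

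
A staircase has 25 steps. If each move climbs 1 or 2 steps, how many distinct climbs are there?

Let f(n) count the ways. The last step is size 1 or 2, so f(n) = f(n-1) + f(n-2) with f(1)=1, f(2)=2.
Iterating the recurrence: f(1)=1, f(2)=2, f(3)=3, f(4)=5, f(5)=8, f(6)=13, f(7)=21, f(8)=34, f(9)=55, f(10)=89, f(11)=144, f(12)=233, f(13)=377, f(14)=610, f(15)=987, f(16)=1597, f(17)=2584, f(18)=4181, f(19)=6765, f(20)=10946, f(21)=17711, f(22)=28657, f(23)=46368, f(24)=75025, f(25)=121393.

Final answer: 121393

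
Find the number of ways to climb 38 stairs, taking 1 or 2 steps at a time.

Let f(n) count the ways. The last step is size 1 or 2, so f(n) = f(n-1) + f(n-2) with f(1)=1, f(2)=2.
Building up term by term: f(1)=1, f(2)=2, f(3)=3, f(4)=5, f(5)=8, f(6)=13, f(7)=21, f(8)=34, f(9)=55, f(10)=89, f(11)=144, f(12)=233, f(13)=377, f(14)=610, f(15)=987, f(16)=1597, f(17)=2584, f(18)=4181, f(19)=6765, f(20)=10946, f(21)=17711, f(22)=28657, f(23)=46368, f(24)=75025, f(25)=121393, f(26)=196418, f(27)=317811, f(28)=514229, f(29)=832040, f(30)=1346269, f(31)=2178309, f(32)=3524578, f(33)=5702887, f(34)=9227465, f(35)=14930352, f(36)=24157817, f(37)=39088169, f(38)=63245986.

Final answer: 63245986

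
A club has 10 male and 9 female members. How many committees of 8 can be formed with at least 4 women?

Sum over valid woman counts:
C(9,4)C(10,4) = 26460
C(9,5)C(10,3) = 15120
C(9,6)C(10,2) = 3780
C(9,7)C(10,1) = 360
C(9,8)C(10,0) = 9
Total: 26460 + 15120 + 3780 + 360 + 9.

Final answer: 45729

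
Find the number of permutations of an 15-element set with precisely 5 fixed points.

Choose which 5 elements are fixed: C(15,5) = 3003.
Derange the remaining 10 using D(j) = (j-1)(D(j-1) + D(j-2)), D(0)=1, D(1)=0: D(2)=1, D(3)=2, D(4)=9, D(5)=44, D(6)=265, D(7)=1854, D(8)=14833, D(9)=133496, D(10)=1334961.
Total: 3003 x 1334961.

Final answer: C(15,5) D(10) = 4008887883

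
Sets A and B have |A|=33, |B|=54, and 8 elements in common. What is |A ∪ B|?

|A union B| = |A| + |B| - |A intersect B| = 33 + 54 - 8.

Final answer: 79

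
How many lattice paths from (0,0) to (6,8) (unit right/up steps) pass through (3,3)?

Paths (0,0)->(3,3): C(6,3) = 20.
Paths (3,3)->(6,8): C(8,5) = 56.
By multiplication principle: 20 x 56.

Final answer: 1120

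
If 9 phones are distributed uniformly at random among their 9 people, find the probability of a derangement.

Use the recurrence D(n) = (n-1)(D(n-1) + D(n-2)) with D(0)=1, D(1)=0.
Building up: D(2)=1, D(3)=2, D(4)=9, D(5)=44, D(6)=265, D(7)=1854, D(8)=14833, D(9)=133496.
Total arrangements: 9! = 362880.
Probability = D(9)/9! = 16687/45360.

Final answer: D(9)/9! = 133496/362880 = 0.367879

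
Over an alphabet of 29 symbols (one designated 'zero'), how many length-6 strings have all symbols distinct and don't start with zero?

The leading digit has 28 choices (anything but zero); the next has 28 (anything but the first), then 27, and so on, one fewer each time.
Total: 28 x 28 x 27 x 26 x 25 x 24.

Final answer: 330220800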